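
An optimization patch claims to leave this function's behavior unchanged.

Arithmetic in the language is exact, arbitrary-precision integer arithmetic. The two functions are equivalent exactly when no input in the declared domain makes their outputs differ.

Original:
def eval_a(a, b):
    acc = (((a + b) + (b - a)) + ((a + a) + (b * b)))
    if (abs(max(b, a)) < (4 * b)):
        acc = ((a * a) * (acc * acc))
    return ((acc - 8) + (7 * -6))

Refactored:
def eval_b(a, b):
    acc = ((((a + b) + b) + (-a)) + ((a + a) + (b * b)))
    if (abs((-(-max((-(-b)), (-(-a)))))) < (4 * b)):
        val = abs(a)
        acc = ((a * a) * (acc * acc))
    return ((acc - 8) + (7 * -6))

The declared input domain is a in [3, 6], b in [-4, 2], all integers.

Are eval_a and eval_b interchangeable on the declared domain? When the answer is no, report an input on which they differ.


The two versions differ — the changes include statement counts differ; arithmetic usage differs; local variable names differ; min/max/abs usage differs.
Tracing a=3, b=-3: eval_a: acc becomes 9; next (abs(max(b, a)) < (4 * b)) evaluates to false; next final value -41 | eval_b: acc becomes 9; next (abs((-(-max((-(-b)), (-(-a)))))) < (4 * b)) evaluates to false; next final value -41 — matching result -41.
Every one of the 28 inputs gives matching results.
verdict: equivalent


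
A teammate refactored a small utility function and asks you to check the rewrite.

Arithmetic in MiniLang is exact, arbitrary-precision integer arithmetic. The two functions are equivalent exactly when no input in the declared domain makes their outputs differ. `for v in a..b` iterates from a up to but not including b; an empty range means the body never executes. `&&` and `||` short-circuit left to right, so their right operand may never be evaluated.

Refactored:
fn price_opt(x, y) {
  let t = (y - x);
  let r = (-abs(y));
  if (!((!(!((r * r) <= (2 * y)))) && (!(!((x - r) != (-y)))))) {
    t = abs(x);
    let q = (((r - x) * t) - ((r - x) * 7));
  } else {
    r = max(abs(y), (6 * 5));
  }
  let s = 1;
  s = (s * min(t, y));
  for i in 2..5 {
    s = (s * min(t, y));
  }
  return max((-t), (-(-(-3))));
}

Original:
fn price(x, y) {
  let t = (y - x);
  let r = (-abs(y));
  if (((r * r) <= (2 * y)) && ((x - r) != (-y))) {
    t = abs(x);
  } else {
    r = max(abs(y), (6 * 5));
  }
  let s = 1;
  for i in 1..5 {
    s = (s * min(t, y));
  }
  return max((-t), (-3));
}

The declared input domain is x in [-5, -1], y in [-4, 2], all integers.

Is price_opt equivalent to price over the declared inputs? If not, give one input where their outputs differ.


Input x=-5, y=-4: -1 from price versus -3 from price_opt.
verdict: not equivalent; witness: x=-5, y=-4


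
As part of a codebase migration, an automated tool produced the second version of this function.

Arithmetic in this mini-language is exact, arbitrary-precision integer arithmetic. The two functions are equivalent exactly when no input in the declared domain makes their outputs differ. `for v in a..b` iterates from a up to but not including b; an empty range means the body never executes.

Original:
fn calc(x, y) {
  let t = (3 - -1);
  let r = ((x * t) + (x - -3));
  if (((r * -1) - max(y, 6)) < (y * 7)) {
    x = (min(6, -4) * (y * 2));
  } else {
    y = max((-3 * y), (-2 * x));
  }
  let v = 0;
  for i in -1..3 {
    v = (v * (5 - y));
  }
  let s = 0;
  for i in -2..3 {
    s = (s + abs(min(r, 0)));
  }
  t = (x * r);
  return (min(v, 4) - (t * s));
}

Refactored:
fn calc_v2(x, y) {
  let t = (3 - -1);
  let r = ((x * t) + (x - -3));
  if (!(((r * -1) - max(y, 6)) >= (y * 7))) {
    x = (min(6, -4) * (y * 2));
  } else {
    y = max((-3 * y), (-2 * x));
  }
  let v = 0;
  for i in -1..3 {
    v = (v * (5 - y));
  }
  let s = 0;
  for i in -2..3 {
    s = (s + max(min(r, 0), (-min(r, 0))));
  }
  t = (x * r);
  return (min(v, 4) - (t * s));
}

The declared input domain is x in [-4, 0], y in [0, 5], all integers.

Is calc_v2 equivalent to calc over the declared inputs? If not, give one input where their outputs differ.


The two are interchangeable: min/max/abs usage differs, and comparison usage differs, and boolean connective usage differs, and constant usage differs, and every declared input agrees.
One worked example (x=-1, y=3) — calc: t=4, then r=-2, then (((r * -1) - max(y, 6)) < (y * 7)) is true, then x=-24, then v=0, then (i=-1), then v=0, then (i=0), then v=0, then (i=1), then v=0, then (i=2), then v=0, then s=0, then (i=-2), then s=2, then (i=-1), then s=4, then (i=0), then s=6, then (i=1), then s=8, then (i=2), then s=10, then t=48, then returns -480; calc_v2: t=4, then r=-2, then (!(((r * -1) - max(y, 6)) >= (y * 7))) is true, then x=-24, then v=0, then (i=-1), then v=0, then (i=0), then v=0, then (i=1), then v=0, then (i=2), then v=0, then s=0, then (i=-2), then s=2, then (i=-1), then s=4, then (i=0), then s=6, then (i=1), then s=8, then (i=2), then s=10, then t=48, then returns -480; agreement on -480.
Across all 30 domain points the two functions coincide.
verdict: equivalent


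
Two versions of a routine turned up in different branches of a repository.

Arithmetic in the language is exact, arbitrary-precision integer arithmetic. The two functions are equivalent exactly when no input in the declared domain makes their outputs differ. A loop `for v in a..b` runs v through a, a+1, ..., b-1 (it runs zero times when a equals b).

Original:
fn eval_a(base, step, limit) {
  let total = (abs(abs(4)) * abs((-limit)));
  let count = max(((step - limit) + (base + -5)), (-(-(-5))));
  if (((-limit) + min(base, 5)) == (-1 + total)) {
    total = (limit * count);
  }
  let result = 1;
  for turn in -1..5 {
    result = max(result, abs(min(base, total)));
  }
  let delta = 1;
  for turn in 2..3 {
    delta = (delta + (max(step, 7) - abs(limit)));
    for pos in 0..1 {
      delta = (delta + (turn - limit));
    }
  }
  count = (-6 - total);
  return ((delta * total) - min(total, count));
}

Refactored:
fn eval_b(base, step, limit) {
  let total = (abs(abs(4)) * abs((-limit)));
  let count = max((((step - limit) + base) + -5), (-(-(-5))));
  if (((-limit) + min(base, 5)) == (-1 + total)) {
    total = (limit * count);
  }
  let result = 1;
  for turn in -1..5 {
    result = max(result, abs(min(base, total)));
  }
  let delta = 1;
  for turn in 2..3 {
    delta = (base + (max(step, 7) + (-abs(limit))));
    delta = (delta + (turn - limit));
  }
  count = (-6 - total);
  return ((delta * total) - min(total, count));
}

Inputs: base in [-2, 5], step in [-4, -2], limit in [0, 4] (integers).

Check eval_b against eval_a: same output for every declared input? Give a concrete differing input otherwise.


Take base=-2, step=-4, limit=1.
eval_a: total := 4 | count := -5 | (((-limit) + min(base, 5)) == (-1 + total)): false | result := 1 | iter turn=-1: | result := 2 | iter turn=0: | result := 2 | iter turn=1: | result := 2 | iter turn=2: | result := 2 | iter turn=3: | result := 2 | iter turn=4: | result := 2 | delta := 1 | iter turn=2: | delta := 7 | iter pos=0: | delta := 8 | count := -10 | result 42
eval_b: total := 4 | count := -5 | (((-limit) + min(base, 5)) == (-1 + total)): false | result := 1 | iter turn=-1: | result := 2 | iter turn=0: | result := 2 | iter turn=1: | result := 2 | iter turn=2: | result := 2 | iter turn=3: | result := 2 | iter turn=4: | result := 2 | delta := 1 | iter turn=2: | delta := 4 | delta := 5 | count := -10 | result 30
42 and 30 differ, so these are not the same function on this domain.
verdict: not equivalent; witness: base=-2, step=-4, limit=1


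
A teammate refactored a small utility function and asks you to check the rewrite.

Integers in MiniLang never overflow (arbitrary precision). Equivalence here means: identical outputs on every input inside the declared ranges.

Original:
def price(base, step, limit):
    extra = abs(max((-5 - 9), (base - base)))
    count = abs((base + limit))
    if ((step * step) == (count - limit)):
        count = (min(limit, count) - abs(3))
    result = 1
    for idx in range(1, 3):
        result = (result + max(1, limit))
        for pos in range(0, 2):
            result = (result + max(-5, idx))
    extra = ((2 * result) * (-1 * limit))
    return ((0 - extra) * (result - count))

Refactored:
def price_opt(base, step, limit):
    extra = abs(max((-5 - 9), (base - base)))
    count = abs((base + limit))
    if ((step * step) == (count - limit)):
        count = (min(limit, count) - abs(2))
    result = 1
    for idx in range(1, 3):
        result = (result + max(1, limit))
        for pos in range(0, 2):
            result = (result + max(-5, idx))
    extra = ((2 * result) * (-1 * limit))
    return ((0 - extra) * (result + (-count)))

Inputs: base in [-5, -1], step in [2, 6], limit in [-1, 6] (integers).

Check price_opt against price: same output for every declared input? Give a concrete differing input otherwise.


Run the pair on base=-2, step=2, limit=-1.
price: extra = 0; count = 3; ((step * step) == (count - limit)) -> true; count = -4; result = 1; [idx=1]; result = 2; [pos=0]; result = 3; [pos=1]; result = 4; [idx=2]; result = 5; [pos=0]; result = 7; [pos=1]; result = 9; extra = 18; return -234
price_opt: extra = 0; count = 3; ((step * step) == (count - limit)) -> true; count = -3; result = 1; [idx=1]; result = 2; [pos=0]; result = 3; [pos=1]; result = 4; [idx=2]; result = 5; [pos=0]; result = 7; [pos=1]; result = 9; extra = 18; return -216
-234 and -216 differ, so these are not the same function on this domain.
verdict: not equivalent; witness: base=-2, step=2, limit=-1


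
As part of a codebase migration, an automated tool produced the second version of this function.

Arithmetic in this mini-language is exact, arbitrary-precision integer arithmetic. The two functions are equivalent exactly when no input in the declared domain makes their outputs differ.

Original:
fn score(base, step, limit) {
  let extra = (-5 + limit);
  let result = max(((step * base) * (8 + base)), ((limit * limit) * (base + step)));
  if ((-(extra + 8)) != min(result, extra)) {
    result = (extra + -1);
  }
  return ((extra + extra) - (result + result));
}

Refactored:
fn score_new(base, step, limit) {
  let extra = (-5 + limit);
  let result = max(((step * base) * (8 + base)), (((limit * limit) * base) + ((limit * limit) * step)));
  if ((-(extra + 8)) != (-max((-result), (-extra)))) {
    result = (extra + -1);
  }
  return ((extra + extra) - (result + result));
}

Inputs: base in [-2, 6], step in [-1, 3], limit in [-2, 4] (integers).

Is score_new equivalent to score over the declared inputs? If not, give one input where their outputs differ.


The two versions differ — the changes include min/max/abs usage differs; and arithmetic usage differs.
Tracing base=2, step=-1, limit=0: score: extra becomes -5; next result becomes 0; next ((-(extra + 8)) != min(result, extra)) evaluates to true; next result becomes -6; next final value 2 | score_new: extra becomes -5; next result becomes 0; next ((-(extra + 8)) != (-max((-result), (-extra)))) evaluates to true; next result becomes -6; next final value 2 — matching result 2.
Across all 315 domain points the two functions coincide.
verdict: equivalent


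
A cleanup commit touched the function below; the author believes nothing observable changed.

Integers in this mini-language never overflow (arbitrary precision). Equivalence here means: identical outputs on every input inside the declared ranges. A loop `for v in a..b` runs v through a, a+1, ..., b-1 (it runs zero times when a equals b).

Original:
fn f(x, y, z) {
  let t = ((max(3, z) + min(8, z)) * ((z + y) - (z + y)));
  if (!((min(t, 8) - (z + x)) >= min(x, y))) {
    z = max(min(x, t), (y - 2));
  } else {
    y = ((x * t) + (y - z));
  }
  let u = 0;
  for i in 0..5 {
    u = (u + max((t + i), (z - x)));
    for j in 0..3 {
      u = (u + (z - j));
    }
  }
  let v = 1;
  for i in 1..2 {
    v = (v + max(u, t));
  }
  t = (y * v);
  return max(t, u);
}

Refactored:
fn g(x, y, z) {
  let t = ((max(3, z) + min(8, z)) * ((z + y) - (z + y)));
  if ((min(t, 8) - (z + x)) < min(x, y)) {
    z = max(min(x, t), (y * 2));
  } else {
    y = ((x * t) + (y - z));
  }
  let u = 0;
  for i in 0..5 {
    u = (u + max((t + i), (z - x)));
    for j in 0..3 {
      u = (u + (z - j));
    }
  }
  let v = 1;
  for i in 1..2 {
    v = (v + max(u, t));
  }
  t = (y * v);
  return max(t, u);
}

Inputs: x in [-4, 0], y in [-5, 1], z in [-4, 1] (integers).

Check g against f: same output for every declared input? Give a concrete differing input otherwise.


The rewrite breaks on x=0, y=1, z=1, where the results are 1 and 29.
f: t=0, then (!((min(t, 8) - (z + x)) >= min(x, y))) is true, then z=0, then u=0, then (i=0), then u=0, then (j=0), then u=0, then (j=1), then u=-1, then (j=2), then u=-3, then (i=1), then u=-2, then (j=0), then u=-2, then (j=1), then u=-3, then (j=2), then u=-5, then (i=2), then u=-3, then (j=0), then u=-3, then (j=1), then u=-4, then (j=2), then u=-6, then (i=3), then u=-3, then (j=0), then u=-3, then (j=1), then u=-4, then (j=2), then u=-6, then (i=4), then u=-2, then (j=0), then u=-2, then (j=1), then u=-3, then (j=2), then u=-5, then v=1, then (i=1), then v=1, then t=1, then returns 1
g: t=0, then ((min(t, 8) - (z + x)) < min(x, y)) is true, then z=2, then u=0, then (i=0), then u=2, then (j=0), then u=4, then (j=1), then u=5, then (j=2), then u=5, then (i=1), then u=7, then (j=0), then u=9, then (j=1), then u=10, then (j=2), then u=10, then (i=2), then u=12, then (j=0), then u=14, then (j=1), then u=15, then (j=2), then u=15, then (i=3), then u=18, then (j=0), then u=20, then (j=1), then u=21, then (j=2), then u=21, then (i=4), then u=25, then (j=0), then u=27, then (j=1), then u=28, then (j=2), then u=28, then v=1, then (i=1), then v=29, then t=29, then returns 29
verdict: not equivalent; witness: x=0, y=1, z=1


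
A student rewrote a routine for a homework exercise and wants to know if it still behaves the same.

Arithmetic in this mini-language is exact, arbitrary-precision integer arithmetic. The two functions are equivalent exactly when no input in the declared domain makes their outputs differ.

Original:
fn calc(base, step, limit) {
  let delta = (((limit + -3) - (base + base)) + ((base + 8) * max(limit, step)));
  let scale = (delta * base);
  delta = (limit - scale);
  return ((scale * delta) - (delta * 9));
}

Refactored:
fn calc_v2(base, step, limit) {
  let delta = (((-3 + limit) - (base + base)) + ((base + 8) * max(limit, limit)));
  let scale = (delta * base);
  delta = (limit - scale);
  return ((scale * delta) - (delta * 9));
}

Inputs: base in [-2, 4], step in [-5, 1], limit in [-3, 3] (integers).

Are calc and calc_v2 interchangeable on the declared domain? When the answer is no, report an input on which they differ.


Evaluate both at base=-2, step=-2, limit=-3.
calc: delta = -14; scale = 28; delta = -31; return -589
calc_v2: delta = -20; scale = 40; delta = -43; return -1333
-589 != -1333, so the rewrite changes behavior.
verdict: not equivalent; witness: base=-2, step=-2, limit=-3


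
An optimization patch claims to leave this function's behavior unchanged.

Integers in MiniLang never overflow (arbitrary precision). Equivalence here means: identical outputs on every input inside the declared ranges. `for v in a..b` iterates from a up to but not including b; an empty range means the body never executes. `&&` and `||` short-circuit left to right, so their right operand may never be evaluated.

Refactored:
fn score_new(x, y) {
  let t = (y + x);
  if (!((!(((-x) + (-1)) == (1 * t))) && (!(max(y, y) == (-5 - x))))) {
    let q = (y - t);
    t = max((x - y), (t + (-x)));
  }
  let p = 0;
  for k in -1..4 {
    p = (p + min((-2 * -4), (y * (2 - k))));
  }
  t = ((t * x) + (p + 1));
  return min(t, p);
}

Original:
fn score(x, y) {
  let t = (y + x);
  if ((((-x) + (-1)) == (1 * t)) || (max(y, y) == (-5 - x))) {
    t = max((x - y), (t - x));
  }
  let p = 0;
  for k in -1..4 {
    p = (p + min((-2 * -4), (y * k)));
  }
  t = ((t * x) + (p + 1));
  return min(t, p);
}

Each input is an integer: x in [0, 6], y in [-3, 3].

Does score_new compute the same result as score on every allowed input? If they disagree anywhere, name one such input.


The two are interchangeable: local variable names differ, and statement counts differ, and constant usage differs, and arithmetic usage differs, and boolean connective usage differs, and every declared input agrees.
Tracing x=4, y=2: score: t = 6; ((((-x) + (-1)) == (1 * t)) || (max(y, y) == (-5 - x))) -> false; p = 0; [k=-1]; p = -2; [k=0]; p = -2; [k=1]; p = 0; [k=2]; p = 4; [k=3]; p = 10; t = 35; return 10 | score_new: t = 6; (!((!(((-x) + (-1)) == (1 * t))) && (!(max(y, y) == (-5 - x))))) -> false; p = 0; [k=-1]; p = 6; [k=0]; p = 10; [k=1]; p = 12; [k=2]; p = 12; [k=3]; p = 10; t = 35; return 10 — matching result 10.
Sweeping the whole domain (49 inputs) finds no disagreement.
verdict: equivalent


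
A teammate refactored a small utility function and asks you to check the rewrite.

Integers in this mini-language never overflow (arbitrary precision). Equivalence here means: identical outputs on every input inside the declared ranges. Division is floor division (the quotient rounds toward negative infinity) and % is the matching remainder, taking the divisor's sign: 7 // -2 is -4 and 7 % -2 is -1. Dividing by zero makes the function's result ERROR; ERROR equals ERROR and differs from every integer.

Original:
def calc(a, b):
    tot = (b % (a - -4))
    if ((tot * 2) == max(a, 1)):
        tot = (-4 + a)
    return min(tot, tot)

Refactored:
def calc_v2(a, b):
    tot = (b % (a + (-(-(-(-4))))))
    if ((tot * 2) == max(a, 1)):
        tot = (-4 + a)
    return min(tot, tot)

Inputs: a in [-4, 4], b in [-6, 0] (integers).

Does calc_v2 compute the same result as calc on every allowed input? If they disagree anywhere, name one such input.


Changes here: arithmetic usage differs; the full 63-point sweep finds no disagreement.
verdict: equivalent


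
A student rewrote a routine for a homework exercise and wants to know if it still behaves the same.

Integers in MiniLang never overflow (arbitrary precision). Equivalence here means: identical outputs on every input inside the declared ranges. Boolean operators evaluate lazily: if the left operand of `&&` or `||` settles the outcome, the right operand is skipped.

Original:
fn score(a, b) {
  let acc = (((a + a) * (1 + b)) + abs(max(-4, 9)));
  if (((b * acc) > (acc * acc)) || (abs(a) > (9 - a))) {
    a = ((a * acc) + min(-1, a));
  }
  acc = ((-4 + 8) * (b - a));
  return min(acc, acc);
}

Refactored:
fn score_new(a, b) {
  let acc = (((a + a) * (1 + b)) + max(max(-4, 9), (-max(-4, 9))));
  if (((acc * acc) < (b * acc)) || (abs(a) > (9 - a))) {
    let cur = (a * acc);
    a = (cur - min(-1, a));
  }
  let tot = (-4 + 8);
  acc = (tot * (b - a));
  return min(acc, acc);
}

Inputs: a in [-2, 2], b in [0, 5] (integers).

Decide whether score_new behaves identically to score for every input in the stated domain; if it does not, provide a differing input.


These are not equivalent — on a=-1, b=3 the outputs split (20 vs 12).
score: acc = 1; (((b * acc) > (acc * acc)) || (abs(a) > (9 - a))) -> true; a = -2; acc = 20; return 20
score_new: acc = 1; (((acc * acc) < (b * acc)) || (abs(a) > (9 - a))) -> true; cur = -1; a = 0; tot = 4; acc = 12; return 12
verdict: not equivalent; witness: a=-1, b=3


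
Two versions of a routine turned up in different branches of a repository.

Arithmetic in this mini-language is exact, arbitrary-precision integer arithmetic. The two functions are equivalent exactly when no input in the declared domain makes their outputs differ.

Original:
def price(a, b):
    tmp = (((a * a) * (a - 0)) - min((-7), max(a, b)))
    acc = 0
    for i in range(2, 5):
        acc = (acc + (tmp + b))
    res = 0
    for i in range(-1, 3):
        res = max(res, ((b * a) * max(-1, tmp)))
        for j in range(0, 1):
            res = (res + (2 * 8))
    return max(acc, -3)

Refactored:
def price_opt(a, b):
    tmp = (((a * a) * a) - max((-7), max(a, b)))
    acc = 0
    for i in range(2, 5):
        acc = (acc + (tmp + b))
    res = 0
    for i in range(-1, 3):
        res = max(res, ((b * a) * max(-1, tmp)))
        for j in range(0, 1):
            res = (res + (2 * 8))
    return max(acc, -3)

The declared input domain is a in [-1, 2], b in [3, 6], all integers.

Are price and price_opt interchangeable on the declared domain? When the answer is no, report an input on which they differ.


a=-1, b=3 yields 27 from price but -3 from price_opt.
verdict: not equivalent; witness: a=-1, b=3


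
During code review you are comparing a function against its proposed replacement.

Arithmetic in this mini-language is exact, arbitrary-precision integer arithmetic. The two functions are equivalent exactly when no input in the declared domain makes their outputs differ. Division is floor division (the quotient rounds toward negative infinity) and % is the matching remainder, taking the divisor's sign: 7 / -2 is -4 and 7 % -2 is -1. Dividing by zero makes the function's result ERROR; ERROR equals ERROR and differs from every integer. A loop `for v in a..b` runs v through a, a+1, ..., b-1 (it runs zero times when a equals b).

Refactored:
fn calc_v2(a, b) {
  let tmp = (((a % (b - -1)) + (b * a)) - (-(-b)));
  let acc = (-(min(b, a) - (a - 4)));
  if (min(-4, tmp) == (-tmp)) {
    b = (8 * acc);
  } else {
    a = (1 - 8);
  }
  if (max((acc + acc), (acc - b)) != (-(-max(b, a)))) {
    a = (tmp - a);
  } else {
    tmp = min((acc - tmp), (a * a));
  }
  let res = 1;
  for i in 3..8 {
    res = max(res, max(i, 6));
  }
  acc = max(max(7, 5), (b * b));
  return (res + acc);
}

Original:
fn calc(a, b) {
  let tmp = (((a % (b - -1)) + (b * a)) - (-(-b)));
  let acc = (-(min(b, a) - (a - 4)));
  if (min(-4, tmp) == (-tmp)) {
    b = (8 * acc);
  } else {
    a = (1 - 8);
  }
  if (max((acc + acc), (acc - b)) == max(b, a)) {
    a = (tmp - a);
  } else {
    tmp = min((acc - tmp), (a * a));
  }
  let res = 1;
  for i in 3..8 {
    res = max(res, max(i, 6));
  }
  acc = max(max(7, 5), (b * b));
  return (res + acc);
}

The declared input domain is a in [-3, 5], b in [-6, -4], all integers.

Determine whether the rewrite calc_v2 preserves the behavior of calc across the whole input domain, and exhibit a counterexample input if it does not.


Whatever the rewrite altered, no input in the stated domain can expose a difference; all 27 inputs agree.
verdict: equivalent


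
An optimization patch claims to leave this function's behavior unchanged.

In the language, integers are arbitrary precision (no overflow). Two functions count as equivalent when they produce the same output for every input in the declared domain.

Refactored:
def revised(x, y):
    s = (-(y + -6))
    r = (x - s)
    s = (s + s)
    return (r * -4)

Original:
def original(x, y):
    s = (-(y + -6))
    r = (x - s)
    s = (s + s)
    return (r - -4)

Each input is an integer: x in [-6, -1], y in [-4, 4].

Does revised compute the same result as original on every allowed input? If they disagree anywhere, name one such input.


Not equivalent: x=-6, y=-4 separates them (-12 vs 64).
original: s := 10 | r := -16 | s := 20 | result -12
revised: s := 10 | r := -16 | s := 20 | result 64
verdict: not equivalent; witness: x=-6, y=-4


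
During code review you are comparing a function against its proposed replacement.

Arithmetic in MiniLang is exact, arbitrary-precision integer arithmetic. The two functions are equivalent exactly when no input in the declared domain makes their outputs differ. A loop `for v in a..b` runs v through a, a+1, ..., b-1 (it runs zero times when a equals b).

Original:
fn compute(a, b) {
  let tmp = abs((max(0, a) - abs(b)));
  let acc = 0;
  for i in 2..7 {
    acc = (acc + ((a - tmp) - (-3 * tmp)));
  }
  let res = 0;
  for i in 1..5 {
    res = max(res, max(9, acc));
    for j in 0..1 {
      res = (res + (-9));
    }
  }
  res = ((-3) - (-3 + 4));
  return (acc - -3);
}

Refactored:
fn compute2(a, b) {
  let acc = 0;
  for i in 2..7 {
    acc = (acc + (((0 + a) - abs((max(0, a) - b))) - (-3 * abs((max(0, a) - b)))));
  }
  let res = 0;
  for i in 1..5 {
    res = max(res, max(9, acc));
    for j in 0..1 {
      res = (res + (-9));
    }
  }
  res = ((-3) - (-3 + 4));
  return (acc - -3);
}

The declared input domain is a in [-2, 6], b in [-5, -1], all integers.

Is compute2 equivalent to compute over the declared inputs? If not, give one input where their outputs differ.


a=1, b=-5 yields 48 from compute but 68 from compute2.
verdict: not equivalent; witness: a=1, b=-5


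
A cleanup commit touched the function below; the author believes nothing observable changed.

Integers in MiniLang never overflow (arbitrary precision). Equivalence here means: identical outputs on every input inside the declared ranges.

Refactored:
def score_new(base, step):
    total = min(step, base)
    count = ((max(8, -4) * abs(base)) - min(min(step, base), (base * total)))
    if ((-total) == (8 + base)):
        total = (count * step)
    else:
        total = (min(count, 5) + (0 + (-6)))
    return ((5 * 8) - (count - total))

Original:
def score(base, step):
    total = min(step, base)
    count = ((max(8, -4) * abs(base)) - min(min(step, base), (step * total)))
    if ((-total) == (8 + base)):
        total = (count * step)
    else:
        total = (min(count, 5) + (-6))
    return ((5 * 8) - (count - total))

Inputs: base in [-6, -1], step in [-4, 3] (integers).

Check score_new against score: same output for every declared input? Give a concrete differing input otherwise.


base=-6, step=2 yields -21 from score but -15 from score_new.
verdict: not equivalent; witness: base=-6, step=2


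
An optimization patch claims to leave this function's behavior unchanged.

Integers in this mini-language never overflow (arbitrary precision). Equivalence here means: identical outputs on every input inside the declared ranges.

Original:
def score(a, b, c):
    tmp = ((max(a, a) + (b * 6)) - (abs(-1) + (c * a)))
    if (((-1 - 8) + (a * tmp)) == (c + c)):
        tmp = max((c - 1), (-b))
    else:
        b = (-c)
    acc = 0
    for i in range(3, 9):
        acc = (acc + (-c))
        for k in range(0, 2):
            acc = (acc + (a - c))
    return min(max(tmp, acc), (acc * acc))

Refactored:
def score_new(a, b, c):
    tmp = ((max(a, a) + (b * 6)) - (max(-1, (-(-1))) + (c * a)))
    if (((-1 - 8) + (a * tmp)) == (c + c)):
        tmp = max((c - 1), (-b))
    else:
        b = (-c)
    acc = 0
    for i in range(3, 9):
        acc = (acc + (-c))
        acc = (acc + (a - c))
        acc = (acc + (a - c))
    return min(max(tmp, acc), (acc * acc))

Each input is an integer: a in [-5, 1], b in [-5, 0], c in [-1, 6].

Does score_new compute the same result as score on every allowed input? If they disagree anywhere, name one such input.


Equivalent — the differences include local variable names differ, and min/max/abs usage differs, and loop structure differs, and constant usage differs, and arithmetic usage differs, yet no declared input distinguishes the two.
One worked example (a=1, b=-4, c=1) — score: tmp=-25, then (((-1 - 8) + (a * tmp)) == (c + c)) is false, then b=-1, then acc=0, then (i=3), then acc=-1, then (k=0), then acc=-1, then (k=1), then acc=-1, then (i=4), then acc=-2, then (k=0), then acc=-2, then (k=1), then acc=-2, then (i=5), then acc=-3, then (k=0), then acc=-3, then (k=1), then acc=-3, then (i=6), then acc=-4, then (k=0), then acc=-4, then (k=1), then acc=-4, then (i=7), then acc=-5, then (k=0), then acc=-5, then (k=1), then acc=-5, then (i=8), then acc=-6, then (k=0), then acc=-6, then (k=1), then acc=-6, then returns -6; score_new: tmp=-25, then (((-1 - 8) + (a * tmp)) == (c + c)) is false, then b=-1, then acc=0, then (i=3), then acc=-1, then acc=-1, then acc=-1, then (i=4), then acc=-2, then acc=-2, then acc=-2, then (i=5), then acc=-3, then acc=-3, then acc=-3, then (i=6), then acc=-4, then acc=-4, then acc=-4, then (i=7), then acc=-5, then acc=-5, then acc=-5, then (i=8), then acc=-6, then acc=-6, then acc=-6, then returns -6; agreement on -6.
An exhaustive pass over the 336 declared inputs shows identical outputs.
verdict: equivalent


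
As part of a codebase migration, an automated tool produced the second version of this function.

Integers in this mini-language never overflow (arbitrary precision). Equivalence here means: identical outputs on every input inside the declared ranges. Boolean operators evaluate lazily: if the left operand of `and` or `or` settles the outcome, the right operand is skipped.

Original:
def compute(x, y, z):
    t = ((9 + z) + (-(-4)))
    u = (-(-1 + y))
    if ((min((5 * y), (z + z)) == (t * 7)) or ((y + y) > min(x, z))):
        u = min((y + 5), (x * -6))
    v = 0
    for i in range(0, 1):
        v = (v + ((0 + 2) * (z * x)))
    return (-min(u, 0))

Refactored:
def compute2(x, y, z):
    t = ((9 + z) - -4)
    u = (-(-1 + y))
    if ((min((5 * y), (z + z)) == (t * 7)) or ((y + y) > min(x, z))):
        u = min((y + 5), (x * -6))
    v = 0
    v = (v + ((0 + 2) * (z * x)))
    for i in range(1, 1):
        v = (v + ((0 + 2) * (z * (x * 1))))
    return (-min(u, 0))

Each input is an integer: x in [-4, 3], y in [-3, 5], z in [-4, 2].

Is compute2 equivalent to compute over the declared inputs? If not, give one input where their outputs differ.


Although constant usage differs, and loop structure differs, and statement counts differ, and arithmetic usage differs, 504/504 inputs agree.
verdict: equivalent


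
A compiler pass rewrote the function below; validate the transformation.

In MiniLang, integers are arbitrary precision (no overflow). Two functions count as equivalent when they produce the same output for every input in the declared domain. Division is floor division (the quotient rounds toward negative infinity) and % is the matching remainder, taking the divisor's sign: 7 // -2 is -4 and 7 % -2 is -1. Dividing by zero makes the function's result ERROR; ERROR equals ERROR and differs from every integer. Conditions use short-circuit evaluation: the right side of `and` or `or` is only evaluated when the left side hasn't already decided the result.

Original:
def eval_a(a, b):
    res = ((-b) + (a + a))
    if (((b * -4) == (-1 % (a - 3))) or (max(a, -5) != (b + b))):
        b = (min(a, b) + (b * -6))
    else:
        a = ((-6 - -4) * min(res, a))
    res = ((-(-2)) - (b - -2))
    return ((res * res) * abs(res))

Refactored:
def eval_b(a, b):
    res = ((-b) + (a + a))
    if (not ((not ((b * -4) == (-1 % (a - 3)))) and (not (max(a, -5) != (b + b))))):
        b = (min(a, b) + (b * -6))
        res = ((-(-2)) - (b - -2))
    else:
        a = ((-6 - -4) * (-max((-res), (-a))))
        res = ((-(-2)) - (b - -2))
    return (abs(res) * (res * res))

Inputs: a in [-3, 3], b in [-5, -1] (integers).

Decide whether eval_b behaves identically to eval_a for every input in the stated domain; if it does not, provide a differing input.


Comparing the listings, the differences include: min/max/abs usage differs, and arithmetic usage differs, and constant usage differs, and boolean connective usage differs, and statement counts differ.
Spot check at a=3, b=-1 — eval_a: res=7, then a zero divisor aborts: ERROR. eval_b: res=7, then a zero divisor aborts: ERROR. Both give ERROR.
Every one of the 35 inputs gives matching results.
verdict: equivalent


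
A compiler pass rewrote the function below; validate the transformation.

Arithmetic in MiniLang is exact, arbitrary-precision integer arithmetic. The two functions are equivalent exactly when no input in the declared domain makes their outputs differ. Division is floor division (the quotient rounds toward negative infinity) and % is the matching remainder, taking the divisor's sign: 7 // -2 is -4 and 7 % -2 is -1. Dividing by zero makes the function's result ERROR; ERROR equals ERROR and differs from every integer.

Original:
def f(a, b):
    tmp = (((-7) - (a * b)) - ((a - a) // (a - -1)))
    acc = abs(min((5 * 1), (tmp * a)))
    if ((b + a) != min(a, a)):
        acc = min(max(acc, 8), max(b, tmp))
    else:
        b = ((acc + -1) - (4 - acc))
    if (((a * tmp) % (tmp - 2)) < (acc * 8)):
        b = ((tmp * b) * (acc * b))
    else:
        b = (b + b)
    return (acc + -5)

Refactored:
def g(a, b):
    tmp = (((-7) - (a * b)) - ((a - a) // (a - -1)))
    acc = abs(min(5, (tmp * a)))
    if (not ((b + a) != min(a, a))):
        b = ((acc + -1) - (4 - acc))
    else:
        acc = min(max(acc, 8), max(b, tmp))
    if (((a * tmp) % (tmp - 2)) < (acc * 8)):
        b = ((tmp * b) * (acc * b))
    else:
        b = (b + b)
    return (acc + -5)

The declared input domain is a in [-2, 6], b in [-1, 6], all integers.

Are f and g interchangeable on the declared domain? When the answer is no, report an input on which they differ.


Although constant usage differs; arithmetic usage differs; boolean connective usage differs, 72/72 inputs agree.
verdict: equivalent


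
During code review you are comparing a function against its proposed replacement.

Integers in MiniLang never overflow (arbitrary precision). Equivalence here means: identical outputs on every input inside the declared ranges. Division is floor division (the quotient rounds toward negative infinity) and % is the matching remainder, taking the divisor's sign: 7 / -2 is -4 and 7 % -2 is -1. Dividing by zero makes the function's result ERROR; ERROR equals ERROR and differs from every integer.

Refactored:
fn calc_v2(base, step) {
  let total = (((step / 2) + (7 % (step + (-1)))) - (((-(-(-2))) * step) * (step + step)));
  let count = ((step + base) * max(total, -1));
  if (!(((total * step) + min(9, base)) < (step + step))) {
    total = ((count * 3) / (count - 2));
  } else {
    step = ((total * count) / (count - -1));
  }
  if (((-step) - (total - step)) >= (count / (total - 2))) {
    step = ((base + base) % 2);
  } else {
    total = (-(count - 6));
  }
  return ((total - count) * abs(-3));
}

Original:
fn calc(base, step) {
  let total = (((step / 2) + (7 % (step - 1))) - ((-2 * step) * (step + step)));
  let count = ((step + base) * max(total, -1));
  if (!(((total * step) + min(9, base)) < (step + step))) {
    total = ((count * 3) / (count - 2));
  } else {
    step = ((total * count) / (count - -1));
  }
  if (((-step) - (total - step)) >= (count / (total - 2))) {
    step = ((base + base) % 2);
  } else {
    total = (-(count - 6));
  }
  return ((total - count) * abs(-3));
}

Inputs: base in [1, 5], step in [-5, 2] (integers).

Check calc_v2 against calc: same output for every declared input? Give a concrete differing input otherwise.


Behavior is preserved: although arithmetic usage differs, the outputs never diverge.
One worked example (base=1, step=-5) — calc: total = 92; count = -368; (!(((total * step) + min(9, base)) < (step + step))) -> false; step = 92; (((-step) - (total - step)) >= (count / (total - 2))) -> false; total = 374; return 2226; calc_v2: total = 92; count = -368; (!(((total * step) + min(9, base)) < (step + step))) -> false; step = 92; (((-step) - (total - step)) >= (count / (total - 2))) -> false; total = 374; return 2226; agreement on 2226.
Checked all 40 inputs in the declared domain: the outputs agree on every one.
verdict: equivalent


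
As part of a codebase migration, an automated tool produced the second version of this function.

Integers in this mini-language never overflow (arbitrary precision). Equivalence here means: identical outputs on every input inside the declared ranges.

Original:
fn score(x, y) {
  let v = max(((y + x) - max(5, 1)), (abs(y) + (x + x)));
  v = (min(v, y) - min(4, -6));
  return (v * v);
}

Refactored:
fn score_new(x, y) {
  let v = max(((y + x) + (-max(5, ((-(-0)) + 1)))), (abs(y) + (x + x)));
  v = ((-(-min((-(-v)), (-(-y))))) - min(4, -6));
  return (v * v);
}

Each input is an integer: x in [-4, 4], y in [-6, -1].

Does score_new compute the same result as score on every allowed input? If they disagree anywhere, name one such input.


Differences: constant usage differs, arithmetic usage differs — yet all 54 inputs agree.
verdict: equivalent


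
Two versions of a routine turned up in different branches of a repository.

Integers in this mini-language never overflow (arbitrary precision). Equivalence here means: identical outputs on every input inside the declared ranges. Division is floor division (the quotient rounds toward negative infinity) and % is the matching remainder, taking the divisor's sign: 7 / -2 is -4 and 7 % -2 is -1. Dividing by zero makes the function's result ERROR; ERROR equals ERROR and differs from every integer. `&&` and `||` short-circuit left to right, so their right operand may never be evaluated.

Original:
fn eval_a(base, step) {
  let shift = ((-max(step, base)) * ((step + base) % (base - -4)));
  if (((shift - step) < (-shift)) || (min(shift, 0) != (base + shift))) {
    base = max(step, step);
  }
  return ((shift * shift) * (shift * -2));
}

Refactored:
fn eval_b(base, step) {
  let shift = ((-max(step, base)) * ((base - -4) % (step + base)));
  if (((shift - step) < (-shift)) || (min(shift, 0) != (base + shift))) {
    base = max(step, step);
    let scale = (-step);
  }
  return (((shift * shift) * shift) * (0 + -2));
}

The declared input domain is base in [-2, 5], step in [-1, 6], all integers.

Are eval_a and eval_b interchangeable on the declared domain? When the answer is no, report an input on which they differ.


These are not equivalent — on base=-2, step=-1 the outputs split (-2 vs 2).
eval_a: shift=1, then (((shift - step) < (-shift)) || (min(shift, 0) != (base + shift))) is true, then base=-1, then returns -2
eval_b: shift=-1, then (((shift - step) < (-shift)) || (min(shift, 0) != (base + shift))) is true, then base=-1, then scale=1, then returns 2
verdict: not equivalent; witness: base=-2, step=-1


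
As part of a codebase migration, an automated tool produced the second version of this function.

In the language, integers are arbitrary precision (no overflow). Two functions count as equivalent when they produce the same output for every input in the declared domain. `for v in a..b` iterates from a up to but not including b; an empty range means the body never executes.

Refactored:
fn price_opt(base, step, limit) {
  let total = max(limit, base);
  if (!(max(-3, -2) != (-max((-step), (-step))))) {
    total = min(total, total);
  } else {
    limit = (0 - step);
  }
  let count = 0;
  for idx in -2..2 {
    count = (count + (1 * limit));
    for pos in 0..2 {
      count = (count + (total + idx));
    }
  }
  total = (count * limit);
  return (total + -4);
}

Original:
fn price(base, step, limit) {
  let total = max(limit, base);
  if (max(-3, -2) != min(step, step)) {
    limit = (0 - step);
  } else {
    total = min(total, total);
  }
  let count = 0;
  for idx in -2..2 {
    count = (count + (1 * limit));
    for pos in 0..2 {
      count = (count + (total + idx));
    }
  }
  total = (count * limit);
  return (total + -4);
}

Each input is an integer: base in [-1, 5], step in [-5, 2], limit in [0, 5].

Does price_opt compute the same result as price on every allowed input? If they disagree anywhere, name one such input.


Although min/max/abs usage differs, boolean connective usage differs, 336/336 inputs agree.
verdict: equivalent


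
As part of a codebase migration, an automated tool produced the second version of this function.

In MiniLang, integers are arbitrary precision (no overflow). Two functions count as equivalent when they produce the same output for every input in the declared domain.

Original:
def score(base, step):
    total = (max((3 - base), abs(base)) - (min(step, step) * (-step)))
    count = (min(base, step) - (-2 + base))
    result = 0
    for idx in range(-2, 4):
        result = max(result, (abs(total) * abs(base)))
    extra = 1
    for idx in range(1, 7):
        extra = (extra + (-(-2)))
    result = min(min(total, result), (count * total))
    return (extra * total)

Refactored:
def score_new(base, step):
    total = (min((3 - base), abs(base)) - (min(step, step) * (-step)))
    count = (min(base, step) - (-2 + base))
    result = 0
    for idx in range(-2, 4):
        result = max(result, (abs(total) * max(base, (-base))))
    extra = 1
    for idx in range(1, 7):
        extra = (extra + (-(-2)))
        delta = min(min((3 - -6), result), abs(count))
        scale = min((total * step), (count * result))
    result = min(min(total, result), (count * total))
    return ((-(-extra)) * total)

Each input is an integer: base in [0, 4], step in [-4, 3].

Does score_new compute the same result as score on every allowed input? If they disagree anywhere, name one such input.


Run the pair on base=0, step=-4.
score: total = 19; count = -2; result = 0; [idx=-2]; result = 0; [idx=-1]; result = 0; [idx=0]; result = 0; [idx=1]; result = 0; [idx=2]; result = 0; [idx=3]; result = 0; extra = 1; [idx=1]; extra = 3; [idx=2]; extra = 5; [idx=3]; extra = 7; [idx=4]; extra = 9; [idx=5]; extra = 11; [idx=6]; extra = 13; result = -38; return 247
score_new: total = 16; count = -2; result = 0; [idx=-2]; result = 0; [idx=-1]; result = 0; [idx=0]; result = 0; [idx=1]; result = 0; [idx=2]; result = 0; [idx=3]; result = 0; extra = 1; [idx=1]; extra = 3; delta = 0; scale = -64; [idx=2]; extra = 5; delta = 0; scale = -64; [idx=3]; extra = 7; delta = 0; scale = -64; [idx=4]; extra = 9; delta = 0; scale = -64; [idx=5]; extra = 11; delta = 0; scale = -64; [idx=6]; extra = 13; delta = 0; scale = -64; result = -32; return 208
247 vs 208 — the two versions disagree here.
verdict: not equivalent; witness: base=0, step=-4
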